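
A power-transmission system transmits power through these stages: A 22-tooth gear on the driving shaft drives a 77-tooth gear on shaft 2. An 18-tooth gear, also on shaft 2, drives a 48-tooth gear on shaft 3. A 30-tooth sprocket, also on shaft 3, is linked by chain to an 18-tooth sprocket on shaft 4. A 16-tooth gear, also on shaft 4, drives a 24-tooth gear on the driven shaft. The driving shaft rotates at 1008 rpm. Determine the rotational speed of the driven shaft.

120 rpm

Gear mesh: ratio = 77/22 = 3.5, so shaft 2 turns at 1008 / 3.5 = 288 rpm.
Gear mesh: ratio = 48/18 = 2.6667, so shaft 3 turns at 288 / 2.6667 = 108 rpm.
Chain: ratio = 18/30 = 0.6, so shaft 4 turns at 108 / 0.6 = 180 rpm.
Gear mesh: ratio = 24/16 = 1.5, so the driven shaft turns at 180 / 1.5 = 120 rpm.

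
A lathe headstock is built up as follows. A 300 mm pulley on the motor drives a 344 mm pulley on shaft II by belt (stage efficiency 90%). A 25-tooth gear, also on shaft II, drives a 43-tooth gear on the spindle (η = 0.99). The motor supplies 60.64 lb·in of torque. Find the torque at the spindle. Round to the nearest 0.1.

belt 344/300 = 1.1467 → τ = 60.64·1.1467·0.90 = 62.58 lb·in
gear mesh 43/25 = 1.72 → τ = 62.58·1.72·0.99 = 106.56 lb·in

106.6 lb·in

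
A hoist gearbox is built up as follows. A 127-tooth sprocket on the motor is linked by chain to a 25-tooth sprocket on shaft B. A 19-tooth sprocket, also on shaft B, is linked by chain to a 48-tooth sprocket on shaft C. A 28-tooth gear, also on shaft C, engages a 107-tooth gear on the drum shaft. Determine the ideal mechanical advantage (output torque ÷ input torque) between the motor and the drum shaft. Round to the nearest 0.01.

1.90

Each stage contributes driven/driver: chain 25/127 = 0.19685, chain 48/19 = 2.5263, gear mesh 107/28 = 3.8214.
Overall: 0.19685 × 2.5263 × 3.8214 = 1.9004.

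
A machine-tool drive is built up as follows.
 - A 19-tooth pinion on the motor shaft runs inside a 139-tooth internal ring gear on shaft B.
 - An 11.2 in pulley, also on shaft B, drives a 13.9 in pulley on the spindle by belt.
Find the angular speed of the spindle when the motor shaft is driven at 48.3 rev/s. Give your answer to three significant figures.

5.32 rev/s

the motor shaft → shaft B (internal gear, 139/19): 48.3 ÷ 7.3158 = 6.6022 rev/s
shaft B → the spindle (belt, 13.9/11.2): 6.6022 ÷ 1.2411 = 5.3197 rev/s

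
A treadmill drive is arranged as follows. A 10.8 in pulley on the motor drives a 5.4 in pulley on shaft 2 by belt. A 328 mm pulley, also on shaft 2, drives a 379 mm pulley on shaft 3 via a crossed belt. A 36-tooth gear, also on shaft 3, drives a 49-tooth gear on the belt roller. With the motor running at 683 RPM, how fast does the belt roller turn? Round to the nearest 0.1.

868.5 RPM

belt 5.4/10.8 = 0.5 → 683/0.5 = 1366 RPM
belt 379/328 = 1.1555 → 1366/1.1555 = 1182.2 RPM
gear mesh 49/36 = 1.3611 → 1182.2/1.3611 = 868.54 RPM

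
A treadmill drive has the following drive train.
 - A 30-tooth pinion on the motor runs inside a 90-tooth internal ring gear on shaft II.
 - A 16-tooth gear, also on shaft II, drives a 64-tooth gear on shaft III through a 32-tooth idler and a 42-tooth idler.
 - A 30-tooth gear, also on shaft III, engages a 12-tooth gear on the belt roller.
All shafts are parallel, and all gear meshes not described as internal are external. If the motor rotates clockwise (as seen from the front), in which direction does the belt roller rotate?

clockwise

the motor → shaft II: internal mesh, same direction → CW.
shaft II → shaft III: driver → idler → idler → driven is 3 external meshes, 3 reversals → CCW.
shaft III → the belt roller: external mesh, 1 reversal → CW.
4 reversals in total — an even number — so the belt roller turns the same way as the motor.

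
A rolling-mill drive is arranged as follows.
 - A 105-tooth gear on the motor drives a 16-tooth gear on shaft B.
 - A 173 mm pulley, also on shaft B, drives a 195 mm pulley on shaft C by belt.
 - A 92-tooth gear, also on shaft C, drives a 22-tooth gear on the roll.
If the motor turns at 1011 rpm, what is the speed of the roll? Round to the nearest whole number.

Gear mesh: ratio = 16/105 = 0.15238, so shaft B turns at 1011 / 0.15238 = 6634.7 rpm.
Belt: ratio = 195/173 = 1.1272, so shaft C turns at 6634.7 / 1.1272 = 5886.2 rpm.
Gear mesh: ratio = 22/92 = 0.23913, so the roll turns at 5886.2 / 0.23913 = 24615 rpm.

24615 rpm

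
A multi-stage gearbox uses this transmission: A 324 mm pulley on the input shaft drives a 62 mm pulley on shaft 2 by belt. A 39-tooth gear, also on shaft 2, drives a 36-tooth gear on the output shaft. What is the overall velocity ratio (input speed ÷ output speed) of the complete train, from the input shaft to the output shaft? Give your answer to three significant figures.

0.177

Each stage contributes driven/driver: belt 62/324 = 0.19136, gear mesh 36/39 = 0.92308.
Overall: 0.19136 × 0.92308 = 0.17664.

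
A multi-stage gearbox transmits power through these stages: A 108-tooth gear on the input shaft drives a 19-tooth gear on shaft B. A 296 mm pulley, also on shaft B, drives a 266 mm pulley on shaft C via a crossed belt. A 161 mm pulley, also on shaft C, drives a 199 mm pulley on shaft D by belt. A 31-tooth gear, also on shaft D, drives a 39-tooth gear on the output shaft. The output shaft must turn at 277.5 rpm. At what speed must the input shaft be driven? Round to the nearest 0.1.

68.2 rpm

Overall ratio R = 0.17593 × 0.89865 × 1.236 × 1.2581 = 0.24584.
Required input speed = output speed × R = 277.5 × 0.24584 = 68.22 rpm.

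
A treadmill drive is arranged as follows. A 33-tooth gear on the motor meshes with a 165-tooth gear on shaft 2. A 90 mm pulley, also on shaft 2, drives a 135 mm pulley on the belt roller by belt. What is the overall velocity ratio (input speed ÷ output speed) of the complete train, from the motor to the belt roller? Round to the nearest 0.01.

Each stage contributes driven/driver: gear mesh 165/33 = 5, belt 135/90 = 1.5.
Overall: 5 × 1.5 = 7.5.

7.50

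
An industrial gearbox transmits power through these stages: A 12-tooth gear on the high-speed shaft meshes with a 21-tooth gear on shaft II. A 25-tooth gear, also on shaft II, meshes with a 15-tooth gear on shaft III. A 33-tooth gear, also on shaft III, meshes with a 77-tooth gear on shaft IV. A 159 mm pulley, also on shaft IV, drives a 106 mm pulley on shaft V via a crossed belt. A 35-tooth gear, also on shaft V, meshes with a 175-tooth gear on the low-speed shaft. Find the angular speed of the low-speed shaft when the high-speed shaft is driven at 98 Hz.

Gear mesh: ratio = 21/12 = 1.75, so shaft II turns at 98 / 1.75 = 56 Hz.
Gear mesh: ratio = 15/25 = 0.6, so shaft III turns at 56 / 0.6 = 93.333 Hz.
Gear mesh: ratio = 77/33 = 2.3333, so shaft IV turns at 93.333 / 2.3333 = 40 Hz.
Belt: ratio = 106/159 = 0.66667, so shaft V turns at 40 / 0.66667 = 60 Hz.
Gear mesh: ratio = 175/35 = 5, so the low-speed shaft turns at 60 / 5 = 12 Hz.

12 Hz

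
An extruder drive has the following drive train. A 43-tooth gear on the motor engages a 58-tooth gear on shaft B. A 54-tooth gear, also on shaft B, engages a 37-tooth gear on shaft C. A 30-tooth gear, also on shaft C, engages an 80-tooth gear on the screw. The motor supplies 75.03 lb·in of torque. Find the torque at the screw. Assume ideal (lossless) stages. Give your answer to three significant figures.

185 lb·in

Gear mesh: ratio = 58/43 = 1.3488; torque at shaft B = 75.03 × 1.3488 = 101.2 lb·in.
Gear mesh: ratio = 37/54 = 0.68519; torque at shaft C = 101.2 × 0.68519 = 69.343 lb·in.
Gear mesh: ratio = 80/30 = 2.6667; torque at the screw = 69.343 × 2.6667 = 184.91 lb·in.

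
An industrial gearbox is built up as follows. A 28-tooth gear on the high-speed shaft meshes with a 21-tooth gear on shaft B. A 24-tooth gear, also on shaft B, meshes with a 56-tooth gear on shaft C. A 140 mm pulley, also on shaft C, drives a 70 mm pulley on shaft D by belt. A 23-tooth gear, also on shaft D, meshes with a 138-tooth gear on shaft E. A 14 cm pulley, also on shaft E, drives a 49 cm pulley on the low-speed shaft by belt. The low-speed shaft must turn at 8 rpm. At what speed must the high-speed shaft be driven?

Overall ratio R = 0.75 × 2.3333 × 0.5 × 6 × 3.5 = 18.375.
Required input speed = output speed × R = 8 × 18.375 = 147 rpm.

147 rpm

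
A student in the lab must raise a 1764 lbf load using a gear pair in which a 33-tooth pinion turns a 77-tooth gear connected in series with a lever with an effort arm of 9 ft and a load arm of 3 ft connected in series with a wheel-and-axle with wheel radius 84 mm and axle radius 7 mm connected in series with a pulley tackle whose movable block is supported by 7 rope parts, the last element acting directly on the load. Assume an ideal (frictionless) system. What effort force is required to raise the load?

3 lbf

Gear pair MA = 77/33 = 2.3333.
Lever MA = effort arm / load arm = 9/3 = 3.
Wheel-and-axle MA = R/r = 84/7 = 12.
Block-and-tackle MA = number of supporting rope parts = 7.
Combined ideal MA = 2.3333 × 3 × 12 × 7 = 588.
Effort = load / MA = 1764 / 588 = 3 lbf.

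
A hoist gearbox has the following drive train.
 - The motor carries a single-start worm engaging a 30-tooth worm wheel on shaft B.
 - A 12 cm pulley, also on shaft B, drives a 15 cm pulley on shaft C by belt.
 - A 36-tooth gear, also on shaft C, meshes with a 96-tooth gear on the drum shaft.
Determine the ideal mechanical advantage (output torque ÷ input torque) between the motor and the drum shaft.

Each stage contributes driven/driver: worm 30/1 = 30, belt 15/12 = 1.25, gear mesh 96/36 = 2.6667.
Overall: 30 × 1.25 × 2.6667 = 100.

100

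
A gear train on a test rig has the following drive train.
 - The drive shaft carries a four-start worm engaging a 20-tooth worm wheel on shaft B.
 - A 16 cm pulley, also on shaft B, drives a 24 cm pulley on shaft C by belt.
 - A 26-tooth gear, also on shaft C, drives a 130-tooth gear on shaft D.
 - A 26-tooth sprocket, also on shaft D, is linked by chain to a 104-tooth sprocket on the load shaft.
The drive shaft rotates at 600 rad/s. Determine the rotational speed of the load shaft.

4 rad/s

the drive shaft → shaft B (worm, 20/4): 600 ÷ 5 = 120 rad/s
shaft B → shaft C (belt, 24/16): 120 ÷ 1.5 = 80 rad/s
shaft C → shaft D (gear mesh, 130/26): 80 ÷ 5 = 16 rad/s
shaft D → the load shaft (chain, 104/26): 16 ÷ 4 = 4 rad/s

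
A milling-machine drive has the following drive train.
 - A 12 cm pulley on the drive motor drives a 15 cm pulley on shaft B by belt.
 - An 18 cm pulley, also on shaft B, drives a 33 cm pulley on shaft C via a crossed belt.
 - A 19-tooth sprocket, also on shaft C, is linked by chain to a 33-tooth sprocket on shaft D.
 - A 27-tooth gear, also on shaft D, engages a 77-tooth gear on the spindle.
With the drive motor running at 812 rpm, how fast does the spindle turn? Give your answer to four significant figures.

71.53 rpm

Belt: ratio = 15/12 = 1.25, so shaft B turns at 812 / 1.25 = 649.6 rpm.
Belt: ratio = 33/18 = 1.8333, so shaft C turns at 649.6 / 1.8333 = 354.33 rpm.
Chain: ratio = 33/19 = 1.7368, so shaft D turns at 354.33 / 1.7368 = 204.01 rpm.
Gear mesh: ratio = 77/27 = 2.8519, so the spindle turns at 204.01 / 2.8519 = 71.535 rpm.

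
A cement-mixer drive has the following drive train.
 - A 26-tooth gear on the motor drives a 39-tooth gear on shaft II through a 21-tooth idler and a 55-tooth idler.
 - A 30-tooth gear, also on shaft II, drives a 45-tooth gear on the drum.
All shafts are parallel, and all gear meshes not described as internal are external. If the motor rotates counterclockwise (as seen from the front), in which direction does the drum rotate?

counterclockwise

the motor → shaft II: driver → idler → idler → driven is 3 external meshes, 3 reversals → CW.
shaft II → the drum: external mesh, 1 reversal → CCW.
4 reversals in total — an even number — so the drum turns the same way as the motor.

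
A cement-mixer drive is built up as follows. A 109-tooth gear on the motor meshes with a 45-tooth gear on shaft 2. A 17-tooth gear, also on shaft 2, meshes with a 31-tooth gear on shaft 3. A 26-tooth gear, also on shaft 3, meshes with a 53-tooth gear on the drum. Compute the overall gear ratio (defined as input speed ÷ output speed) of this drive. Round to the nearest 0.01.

Each stage contributes driven/driver: gear mesh 45/109 = 0.41284, gear mesh 31/17 = 1.8235, gear mesh 53/26 = 2.0385.
Overall: 0.41284 × 1.8235 × 2.0385 = 1.5346.

1.53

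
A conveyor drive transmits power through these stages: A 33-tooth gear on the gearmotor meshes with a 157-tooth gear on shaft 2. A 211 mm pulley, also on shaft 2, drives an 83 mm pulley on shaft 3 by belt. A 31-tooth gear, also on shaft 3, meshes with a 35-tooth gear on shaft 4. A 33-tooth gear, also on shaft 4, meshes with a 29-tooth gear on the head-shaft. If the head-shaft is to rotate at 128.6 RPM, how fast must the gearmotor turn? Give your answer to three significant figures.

239 RPM

Overall ratio R = 4.7576 × 0.39336 × 1.129 × 0.87879 = 1.8568.
Required input speed = output speed × R = 128.6 × 1.8568 = 238.79 RPM.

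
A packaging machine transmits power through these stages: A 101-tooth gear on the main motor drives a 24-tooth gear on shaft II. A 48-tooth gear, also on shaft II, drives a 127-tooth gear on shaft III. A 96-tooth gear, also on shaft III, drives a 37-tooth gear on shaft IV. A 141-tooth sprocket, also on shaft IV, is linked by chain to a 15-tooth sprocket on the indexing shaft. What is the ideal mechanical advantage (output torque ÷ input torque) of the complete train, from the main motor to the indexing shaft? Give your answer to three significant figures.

0.0258

Each stage contributes driven/driver: gear mesh 24/101 = 0.23762, gear mesh 127/48 = 2.6458, gear mesh 37/96 = 0.38542, chain 15/141 = 0.10638.
Overall: 0.23762 × 2.6458 × 0.38542 × 0.10638 = 0.025778.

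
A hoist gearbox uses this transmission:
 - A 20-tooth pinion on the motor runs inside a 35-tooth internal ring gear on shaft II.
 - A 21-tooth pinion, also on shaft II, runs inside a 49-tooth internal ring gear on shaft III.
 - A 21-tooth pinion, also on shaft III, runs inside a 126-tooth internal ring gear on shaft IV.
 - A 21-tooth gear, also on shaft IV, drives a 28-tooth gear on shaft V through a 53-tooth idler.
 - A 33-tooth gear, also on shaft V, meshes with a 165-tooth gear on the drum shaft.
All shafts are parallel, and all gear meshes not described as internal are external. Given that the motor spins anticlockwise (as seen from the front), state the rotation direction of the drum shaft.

the motor → shaft II: internal mesh, same direction → CCW.
shaft II → shaft III: internal mesh, same direction → CCW.
shaft III → shaft IV: internal mesh, same direction → CCW.
shaft IV → shaft V: driver → idler → driven is 2 external meshes, 2 reversals → CCW.
shaft V → the drum shaft: external mesh, 1 reversal → CW.
3 reversals in total — an odd number — so the drum shaft turns opposite to the motor.

clockwise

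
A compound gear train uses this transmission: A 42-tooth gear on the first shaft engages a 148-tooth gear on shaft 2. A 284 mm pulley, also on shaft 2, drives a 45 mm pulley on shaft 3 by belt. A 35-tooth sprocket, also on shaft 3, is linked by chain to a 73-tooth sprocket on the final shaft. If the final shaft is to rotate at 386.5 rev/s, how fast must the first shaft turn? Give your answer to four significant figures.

450.1 rev/s

Overall ratio R = 3.5238 × 0.15845 × 2.0857 = 1.1646.
Required input speed = output speed × R = 386.5 × 1.1646 = 450.1 rev/s.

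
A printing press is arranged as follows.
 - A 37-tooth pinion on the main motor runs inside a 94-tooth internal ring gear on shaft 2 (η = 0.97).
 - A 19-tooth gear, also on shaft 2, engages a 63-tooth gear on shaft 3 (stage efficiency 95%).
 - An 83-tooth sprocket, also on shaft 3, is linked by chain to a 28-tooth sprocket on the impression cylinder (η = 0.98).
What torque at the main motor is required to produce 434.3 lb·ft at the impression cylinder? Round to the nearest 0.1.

Overall ratio R = 2.5405 × 3.3158 × 0.33735 = 2.8418; overall efficiency η = 0.97 × 0.95 × 0.98 = 0.9031.
Input torque = output torque / (R × η) = 434.3 / (2.8418 × 0.9031) = 169.23 lb·ft.

169.2 lb·ft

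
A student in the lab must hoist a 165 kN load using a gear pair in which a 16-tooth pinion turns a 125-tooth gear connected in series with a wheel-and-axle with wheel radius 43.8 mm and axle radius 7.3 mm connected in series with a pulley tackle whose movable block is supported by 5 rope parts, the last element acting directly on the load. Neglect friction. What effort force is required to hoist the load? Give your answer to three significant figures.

Gear pair MA = 125/16 = 7.8125.
Wheel-and-axle MA = R/r = 43.8/7.3 = 6.
Block-and-tackle MA = number of supporting rope parts = 5.
Combined ideal MA = 7.8125 × 6 × 5 = 234.38.
Effort = load / MA = 165 / 234.38 = 0.704 kN.

0.704 kN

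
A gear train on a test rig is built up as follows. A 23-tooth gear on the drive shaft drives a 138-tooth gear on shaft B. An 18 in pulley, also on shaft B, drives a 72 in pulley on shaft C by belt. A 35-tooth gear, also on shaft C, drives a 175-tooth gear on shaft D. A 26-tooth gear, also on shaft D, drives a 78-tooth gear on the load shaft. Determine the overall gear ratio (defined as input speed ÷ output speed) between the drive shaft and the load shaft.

Each stage contributes driven/driver: gear mesh 138/23 = 6, belt 72/18 = 4, gear mesh 175/35 = 5, gear mesh 78/26 = 3.
Overall: 6 × 4 × 5 × 3 = 360.

360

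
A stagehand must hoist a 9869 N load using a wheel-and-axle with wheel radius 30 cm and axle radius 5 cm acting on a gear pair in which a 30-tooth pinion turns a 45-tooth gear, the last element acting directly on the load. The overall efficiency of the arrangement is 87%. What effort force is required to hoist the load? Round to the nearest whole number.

Wheel-and-axle MA = R/r = 30/5 = 6.
Gear pair MA = 45/30 = 1.5.
Combined ideal MA = 6 × 1.5 = 9.
Actual MA = 9 × 0.87 = 7.83.
Effort = load / actual MA = 9869 / 7.83 = 1260.4 N.

1260 N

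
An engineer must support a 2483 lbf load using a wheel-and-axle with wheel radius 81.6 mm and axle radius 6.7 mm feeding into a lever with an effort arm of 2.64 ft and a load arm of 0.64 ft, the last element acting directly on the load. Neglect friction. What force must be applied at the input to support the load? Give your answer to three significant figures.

49.4 lbf

Wheel-and-axle MA = R/r = 81.6/6.7 = 12.179.
Lever MA = effort arm / load arm = 2.64/0.64 = 4.125.
Combined ideal MA = 12.179 × 4.125 = 50.239.
Effort = load / MA = 2483 / 50.239 = 49.424 lbf.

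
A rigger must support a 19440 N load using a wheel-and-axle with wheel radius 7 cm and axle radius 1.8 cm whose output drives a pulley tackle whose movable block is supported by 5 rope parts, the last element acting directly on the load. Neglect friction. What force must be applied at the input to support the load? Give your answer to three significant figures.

1000 N

Wheel-and-axle MA = R/r = 7/1.8 = 3.8889.
Block-and-tackle MA = number of supporting rope parts = 5.
Combined ideal MA = 3.8889 × 5 = 19.444.
Effort = load / MA = 19440 / 19.444 = 999.77 N.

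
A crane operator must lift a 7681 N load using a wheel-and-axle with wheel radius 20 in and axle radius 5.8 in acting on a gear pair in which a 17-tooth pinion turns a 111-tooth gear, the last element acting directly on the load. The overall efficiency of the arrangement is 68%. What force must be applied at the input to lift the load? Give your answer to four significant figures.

501.7 N

Wheel-and-axle MA = R/r = 20/5.8 = 3.4483.
Gear pair MA = 111/17 = 6.5294.
Combined ideal MA = 3.4483 × 6.5294 = 22.515.
Actual MA = 22.515 × 0.68 = 15.31.
Effort = load / actual MA = 7681 / 15.31 = 501.69 N.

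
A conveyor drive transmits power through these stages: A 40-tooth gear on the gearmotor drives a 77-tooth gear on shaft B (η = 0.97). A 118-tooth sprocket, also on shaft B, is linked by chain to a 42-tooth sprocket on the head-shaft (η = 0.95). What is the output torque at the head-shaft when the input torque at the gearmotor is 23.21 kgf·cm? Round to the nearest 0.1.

14.7 kgf·cm

Gear mesh: ratio = 77/40 = 1.925; torque at shaft B = 23.21 × 1.925 × 0.97 = 43.339 kgf·cm.
Chain: ratio = 42/118 = 0.35593; torque at the head-shaft = 43.339 × 0.35593 × 0.95 = 14.654 kgf·cm.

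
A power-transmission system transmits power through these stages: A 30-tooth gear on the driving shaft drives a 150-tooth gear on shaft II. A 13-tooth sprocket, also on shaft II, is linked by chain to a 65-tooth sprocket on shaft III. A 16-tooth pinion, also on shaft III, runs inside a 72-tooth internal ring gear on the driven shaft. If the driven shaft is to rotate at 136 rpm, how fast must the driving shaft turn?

Overall ratio R = 5 × 5 × 4.5 = 112.5.
Required input speed = output speed × R = 136 × 112.5 = 15300 rpm.

15300 rpm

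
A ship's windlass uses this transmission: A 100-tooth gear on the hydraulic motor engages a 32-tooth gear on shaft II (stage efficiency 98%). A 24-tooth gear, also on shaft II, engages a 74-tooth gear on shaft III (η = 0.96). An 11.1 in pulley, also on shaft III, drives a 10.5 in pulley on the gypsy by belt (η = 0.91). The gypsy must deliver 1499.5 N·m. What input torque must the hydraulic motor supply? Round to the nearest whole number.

Overall ratio R = 0.32 × 3.0833 × 0.94595 = 0.93333; overall efficiency η = 0.98 × 0.96 × 0.91 = 0.8561.
Input torque = output torque / (R × η) = 1499.5 / (0.93333 × 0.8561) = 1876.6 N·m.

1877 N·m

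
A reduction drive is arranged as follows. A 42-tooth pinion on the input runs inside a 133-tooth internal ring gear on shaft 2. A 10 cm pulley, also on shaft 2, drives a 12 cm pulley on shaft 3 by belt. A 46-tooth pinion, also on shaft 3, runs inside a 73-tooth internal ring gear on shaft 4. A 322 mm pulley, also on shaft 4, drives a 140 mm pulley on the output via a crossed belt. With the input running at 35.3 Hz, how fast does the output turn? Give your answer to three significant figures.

internal gear 133/42 = 3.1667 → 35.3/3.1667 = 11.147 Hz
belt 12/10 = 1.2 → 11.147/1.2 = 9.2895 Hz
internal gear 73/46 = 1.587 → 9.2895/1.587 = 5.8536 Hz
belt 140/322 = 0.43478 → 5.8536/0.43478 = 13.463 Hz

13.5 Hz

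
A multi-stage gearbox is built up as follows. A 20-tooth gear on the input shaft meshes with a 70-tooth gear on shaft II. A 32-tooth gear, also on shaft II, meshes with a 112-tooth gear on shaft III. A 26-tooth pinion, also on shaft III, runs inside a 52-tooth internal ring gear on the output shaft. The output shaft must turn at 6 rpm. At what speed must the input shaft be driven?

Overall ratio R = 3.5 × 3.5 × 2 = 24.5.
Required input speed = output speed × R = 6 × 24.5 = 147 rpm.

147 rpm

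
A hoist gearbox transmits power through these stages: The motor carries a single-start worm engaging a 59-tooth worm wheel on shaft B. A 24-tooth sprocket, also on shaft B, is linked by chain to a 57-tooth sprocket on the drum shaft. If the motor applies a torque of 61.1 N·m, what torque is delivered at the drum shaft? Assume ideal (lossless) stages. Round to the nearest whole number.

8562 N·m

Worm: ratio = 59/1 = 59; torque at shaft B = 61.1 × 59 = 3604.9 N·m.
Chain: ratio = 57/24 = 2.375; torque at the drum shaft = 3604.9 × 2.375 = 8561.6 N·m.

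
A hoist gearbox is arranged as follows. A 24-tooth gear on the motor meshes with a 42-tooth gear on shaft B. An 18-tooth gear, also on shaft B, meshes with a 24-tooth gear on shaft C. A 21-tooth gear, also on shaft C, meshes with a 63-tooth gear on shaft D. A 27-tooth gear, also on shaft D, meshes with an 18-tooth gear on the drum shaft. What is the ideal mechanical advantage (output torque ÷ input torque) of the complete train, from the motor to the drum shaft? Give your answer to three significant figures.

Each stage contributes driven/driver: gear mesh 42/24 = 1.75, gear mesh 24/18 = 1.3333, gear mesh 63/21 = 3, gear mesh 18/27 = 0.66667.
Overall: 1.75 × 1.3333 × 3 × 0.66667 = 4.6667.

4.67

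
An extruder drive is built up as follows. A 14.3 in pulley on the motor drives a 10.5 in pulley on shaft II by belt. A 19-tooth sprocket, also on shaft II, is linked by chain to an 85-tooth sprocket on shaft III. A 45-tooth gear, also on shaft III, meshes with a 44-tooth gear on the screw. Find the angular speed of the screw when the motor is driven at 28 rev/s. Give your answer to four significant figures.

the motor → shaft II (belt, 10.5/14.3): 28 ÷ 0.73427 = 38.133 rev/s
shaft II → shaft III (chain, 85/19): 38.133 ÷ 4.4737 = 8.5239 rev/s
shaft III → the screw (gear mesh, 44/45): 8.5239 ÷ 0.97778 = 8.7176 rev/s

8.718 rev/s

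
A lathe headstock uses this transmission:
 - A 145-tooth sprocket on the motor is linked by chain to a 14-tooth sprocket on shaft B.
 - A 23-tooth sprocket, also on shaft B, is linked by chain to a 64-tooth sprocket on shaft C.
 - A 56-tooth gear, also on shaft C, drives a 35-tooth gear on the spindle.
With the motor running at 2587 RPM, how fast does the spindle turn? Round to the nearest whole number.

the motor → shaft B (chain, 14/145): 2587 ÷ 0.096552 = 26794 RPM
shaft B → shaft C (chain, 64/23): 26794 ÷ 2.7826 = 9629.1 RPM
shaft C → the spindle (gear mesh, 35/56): 9629.1 ÷ 0.625 = 15407 RPM

15407 RPM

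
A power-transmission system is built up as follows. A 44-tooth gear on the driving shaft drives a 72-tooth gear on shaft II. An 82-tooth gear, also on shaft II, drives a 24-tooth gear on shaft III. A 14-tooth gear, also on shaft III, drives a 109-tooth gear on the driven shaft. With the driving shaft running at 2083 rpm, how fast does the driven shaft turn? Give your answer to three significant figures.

559 rpm

Gear mesh: ratio = 72/44 = 1.6364, so shaft II turns at 2083 / 1.6364 = 1272.9 rpm.
Gear mesh: ratio = 24/82 = 0.29268, so shaft III turns at 1272.9 / 0.29268 = 4349.2 rpm.
Gear mesh: ratio = 109/14 = 7.7857, so the driven shaft turns at 4349.2 / 7.7857 = 558.62 rpm.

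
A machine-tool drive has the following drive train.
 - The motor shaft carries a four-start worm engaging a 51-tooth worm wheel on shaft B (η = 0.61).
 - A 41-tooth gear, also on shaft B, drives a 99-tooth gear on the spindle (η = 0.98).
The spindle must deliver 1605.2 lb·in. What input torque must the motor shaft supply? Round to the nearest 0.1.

87.2 lb·in

Overall ratio R = 12.75 × 2.4146 = 30.787; overall efficiency η = 0.61 × 0.98 = 0.5978.
Input torque = output torque / (R × η) = 1605.2 / (30.787 × 0.5978) = 87.219 lb·in.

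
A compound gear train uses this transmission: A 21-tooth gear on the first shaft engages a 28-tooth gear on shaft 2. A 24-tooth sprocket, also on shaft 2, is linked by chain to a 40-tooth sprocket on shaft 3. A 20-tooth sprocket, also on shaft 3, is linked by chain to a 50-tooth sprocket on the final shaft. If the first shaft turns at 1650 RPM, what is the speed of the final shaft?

297 RPM

Gear mesh: ratio = 28/21 = 1.3333, so shaft 2 turns at 1650 / 1.3333 = 1237.5 RPM.
Chain: ratio = 40/24 = 1.6667, so shaft 3 turns at 1237.5 / 1.6667 = 742.5 RPM.
Chain: ratio = 50/20 = 2.5, so the final shaft turns at 742.5 / 2.5 = 297 RPM.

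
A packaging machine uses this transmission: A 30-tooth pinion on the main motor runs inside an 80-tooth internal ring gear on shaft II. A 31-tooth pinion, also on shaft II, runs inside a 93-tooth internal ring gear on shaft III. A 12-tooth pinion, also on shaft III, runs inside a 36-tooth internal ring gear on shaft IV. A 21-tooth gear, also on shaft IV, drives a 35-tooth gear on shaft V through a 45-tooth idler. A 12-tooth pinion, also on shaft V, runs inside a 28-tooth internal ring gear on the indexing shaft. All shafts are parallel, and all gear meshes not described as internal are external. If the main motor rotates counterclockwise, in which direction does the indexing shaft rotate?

the main motor → shaft II: internal mesh, same direction → CCW.
shaft II → shaft III: internal mesh, same direction → CCW.
shaft III → shaft IV: internal mesh, same direction → CCW.
shaft IV → shaft V: driver → idler → driven is 2 external meshes, 2 reversals → CCW.
shaft V → the indexing shaft: internal mesh, same direction → CCW.
2 reversals in total — an even number — so the indexing shaft turns the same way as the main motor.

counterclockwise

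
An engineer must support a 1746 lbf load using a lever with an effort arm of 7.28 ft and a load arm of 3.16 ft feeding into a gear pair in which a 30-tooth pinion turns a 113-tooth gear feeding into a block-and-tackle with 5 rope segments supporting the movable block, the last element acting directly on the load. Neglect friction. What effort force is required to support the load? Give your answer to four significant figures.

Lever MA = effort arm / load arm = 7.28/3.16 = 2.3038.
Gear pair MA = 113/30 = 3.7667.
Block-and-tackle MA = number of supporting rope parts = 5.
Combined ideal MA = 2.3038 × 3.7667 × 5 = 43.388.
Effort = load / MA = 1746 / 43.388 = 40.241 lbf.

40.24 lbf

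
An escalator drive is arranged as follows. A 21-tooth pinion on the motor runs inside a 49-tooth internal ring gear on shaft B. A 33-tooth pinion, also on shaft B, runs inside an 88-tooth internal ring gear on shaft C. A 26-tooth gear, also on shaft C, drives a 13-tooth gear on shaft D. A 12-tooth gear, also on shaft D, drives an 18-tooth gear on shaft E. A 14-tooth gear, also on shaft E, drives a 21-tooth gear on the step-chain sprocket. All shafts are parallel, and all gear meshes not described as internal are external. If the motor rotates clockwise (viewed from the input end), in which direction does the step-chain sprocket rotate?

the motor → shaft B: internal mesh, same direction → CW.
shaft B → shaft C: internal mesh, same direction → CW.
shaft C → shaft D: external mesh, 1 reversal → CCW.
shaft D → shaft E: external mesh, 1 reversal → CW.
shaft E → the step-chain sprocket: external mesh, 1 reversal → CCW.
3 reversals in total — an odd number — so the step-chain sprocket turns opposite to the motor.

counterclockwise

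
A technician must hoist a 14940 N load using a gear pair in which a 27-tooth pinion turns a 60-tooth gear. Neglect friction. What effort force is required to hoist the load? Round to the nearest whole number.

Gear pair MA = 60/27 = 2.2222.
Effort = load / MA = 14940 / 2.2222 = 6723 N.

6723 N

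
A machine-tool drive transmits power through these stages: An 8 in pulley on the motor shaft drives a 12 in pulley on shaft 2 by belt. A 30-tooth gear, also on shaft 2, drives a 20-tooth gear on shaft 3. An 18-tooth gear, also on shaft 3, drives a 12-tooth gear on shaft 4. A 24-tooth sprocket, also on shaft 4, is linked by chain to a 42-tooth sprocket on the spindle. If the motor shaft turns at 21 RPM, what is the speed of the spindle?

18 RPM

the motor shaft → shaft 2 (belt, 12/8): 21 ÷ 1.5 = 14 RPM
shaft 2 → shaft 3 (gear mesh, 20/30): 14 ÷ 0.66667 = 21 RPM
shaft 3 → shaft 4 (gear mesh, 12/18): 21 ÷ 0.66667 = 31.5 RPM
shaft 4 → the spindle (chain, 42/24): 31.5 ÷ 1.75 = 18 RPM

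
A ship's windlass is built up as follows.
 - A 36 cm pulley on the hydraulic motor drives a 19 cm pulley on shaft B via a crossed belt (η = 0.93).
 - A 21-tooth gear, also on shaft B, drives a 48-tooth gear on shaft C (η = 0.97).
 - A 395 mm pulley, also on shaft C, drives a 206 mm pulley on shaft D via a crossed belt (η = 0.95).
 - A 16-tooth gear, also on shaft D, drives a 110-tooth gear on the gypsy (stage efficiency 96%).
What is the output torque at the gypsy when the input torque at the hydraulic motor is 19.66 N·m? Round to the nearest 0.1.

After the belt (19/36): 19.66 × 0.52778 × 0.93 = 9.6498 N·m
After the gear mesh (48/21): 9.6498 × 2.2857 × 0.97 = 21.395 N·m
After the belt (206/395): 21.395 × 0.52152 × 0.95 = 10.6 N·m
After the gear mesh (110/16): 10.6 × 6.875 × 0.96 = 69.96 N·m

70.0 N·m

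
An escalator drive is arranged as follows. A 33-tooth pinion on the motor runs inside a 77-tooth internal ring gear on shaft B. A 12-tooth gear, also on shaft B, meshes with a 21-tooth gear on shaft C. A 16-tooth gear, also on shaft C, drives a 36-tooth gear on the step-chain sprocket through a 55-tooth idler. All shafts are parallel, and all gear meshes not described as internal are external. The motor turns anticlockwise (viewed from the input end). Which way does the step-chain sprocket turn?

the motor → shaft B: internal mesh, same direction → CCW.
shaft B → shaft C: external mesh, 1 reversal → CW.
shaft C → the step-chain sprocket: driver → idler → driven is 2 external meshes, 2 reversals → CW.
3 reversals in total — an odd number — so the step-chain sprocket turns opposite to the motor.

clockwise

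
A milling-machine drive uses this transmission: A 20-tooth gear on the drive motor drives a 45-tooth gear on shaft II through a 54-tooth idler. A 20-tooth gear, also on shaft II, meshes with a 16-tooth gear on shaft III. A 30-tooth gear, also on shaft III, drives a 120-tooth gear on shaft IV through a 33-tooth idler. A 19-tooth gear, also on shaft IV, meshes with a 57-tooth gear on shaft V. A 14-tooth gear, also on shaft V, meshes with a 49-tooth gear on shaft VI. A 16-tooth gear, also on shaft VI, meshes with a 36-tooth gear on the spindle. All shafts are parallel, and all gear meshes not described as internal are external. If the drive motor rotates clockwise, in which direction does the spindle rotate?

the drive motor → shaft II: driver → idler → driven is 2 external meshes, 2 reversals → CW.
shaft II → shaft III: external mesh, 1 reversal → CCW.
shaft III → shaft IV: driver → idler → driven is 2 external meshes, 2 reversals → CCW.
shaft IV → shaft V: external mesh, 1 reversal → CW.
shaft V → shaft VI: external mesh, 1 reversal → CCW.
shaft VI → the spindle: external mesh, 1 reversal → CW.
8 reversals in total — an even number — so the spindle turns the same way as the drive motor.

clockwise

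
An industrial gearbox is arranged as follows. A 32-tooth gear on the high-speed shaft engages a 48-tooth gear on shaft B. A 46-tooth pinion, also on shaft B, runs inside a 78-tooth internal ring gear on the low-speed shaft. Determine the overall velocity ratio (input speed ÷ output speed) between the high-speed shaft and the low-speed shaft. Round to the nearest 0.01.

Each stage contributes driven/driver: gear mesh 48/32 = 1.5, internal gear 78/46 = 1.6957.
Overall: 1.5 × 1.6957 = 2.5435.

2.54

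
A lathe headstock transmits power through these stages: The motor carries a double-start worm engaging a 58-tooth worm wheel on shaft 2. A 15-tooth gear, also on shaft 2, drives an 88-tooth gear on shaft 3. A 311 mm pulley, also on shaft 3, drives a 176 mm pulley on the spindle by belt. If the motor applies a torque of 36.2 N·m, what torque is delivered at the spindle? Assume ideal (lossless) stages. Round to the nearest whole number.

3485 N·m

worm 58/2 = 29 → τ = 36.2·29 = 1049.8 N·m
gear mesh 88/15 = 5.8667 → τ = 1049.8·5.8667 = 6158.8 N·m
belt 176/311 = 0.56592 → τ = 6158.8·0.56592 = 3485.4 N·m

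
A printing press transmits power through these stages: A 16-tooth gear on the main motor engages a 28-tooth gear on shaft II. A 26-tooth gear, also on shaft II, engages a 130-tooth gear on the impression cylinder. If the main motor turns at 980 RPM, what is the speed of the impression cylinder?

gear mesh 28/16 = 1.75 → 980/1.75 = 560 RPM
gear mesh 130/26 = 5 → 560/5 = 112 RPM

112 RPM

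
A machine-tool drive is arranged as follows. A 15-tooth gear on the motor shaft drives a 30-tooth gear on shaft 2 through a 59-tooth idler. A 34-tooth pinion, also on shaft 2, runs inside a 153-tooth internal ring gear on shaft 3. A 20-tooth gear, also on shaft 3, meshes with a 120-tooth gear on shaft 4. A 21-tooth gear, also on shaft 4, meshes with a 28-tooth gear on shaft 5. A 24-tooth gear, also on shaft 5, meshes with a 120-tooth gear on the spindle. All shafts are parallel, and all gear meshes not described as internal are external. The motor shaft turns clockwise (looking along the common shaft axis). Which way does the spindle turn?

the motor shaft → shaft 2: driver → idler → driven is 2 external meshes, 2 reversals → CW.
shaft 2 → shaft 3: internal mesh, same direction → CW.
shaft 3 → shaft 4: external mesh, 1 reversal → CCW.
shaft 4 → shaft 5: external mesh, 1 reversal → CW.
shaft 5 → the spindle: external mesh, 1 reversal → CCW.
5 reversals in total — an odd number — so the spindle turns opposite to the motor shaft.

counterclockwise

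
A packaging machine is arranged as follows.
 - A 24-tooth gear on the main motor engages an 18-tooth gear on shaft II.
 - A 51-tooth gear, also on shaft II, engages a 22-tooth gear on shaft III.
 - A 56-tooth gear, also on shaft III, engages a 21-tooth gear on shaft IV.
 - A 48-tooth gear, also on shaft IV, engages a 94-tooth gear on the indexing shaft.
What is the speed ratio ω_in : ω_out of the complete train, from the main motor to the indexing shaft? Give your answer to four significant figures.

0.2376

Each stage contributes driven/driver: gear mesh 18/24 = 0.75, gear mesh 22/51 = 0.43137, gear mesh 21/56 = 0.375, gear mesh 94/48 = 1.9583.
Overall: 0.75 × 0.43137 × 0.375 × 1.9583 = 0.23759.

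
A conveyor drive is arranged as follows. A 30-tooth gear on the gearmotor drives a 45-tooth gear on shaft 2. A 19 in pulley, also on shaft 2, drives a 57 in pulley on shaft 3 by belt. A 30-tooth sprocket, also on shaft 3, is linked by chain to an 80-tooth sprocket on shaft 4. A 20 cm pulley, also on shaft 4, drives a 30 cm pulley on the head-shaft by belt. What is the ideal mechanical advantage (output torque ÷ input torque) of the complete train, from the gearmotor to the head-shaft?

Each stage contributes driven/driver: gear mesh 45/30 = 1.5, belt 57/19 = 3, chain 80/30 = 2.6667, belt 30/20 = 1.5.
Overall: 1.5 × 3 × 2.6667 × 1.5 = 18.

18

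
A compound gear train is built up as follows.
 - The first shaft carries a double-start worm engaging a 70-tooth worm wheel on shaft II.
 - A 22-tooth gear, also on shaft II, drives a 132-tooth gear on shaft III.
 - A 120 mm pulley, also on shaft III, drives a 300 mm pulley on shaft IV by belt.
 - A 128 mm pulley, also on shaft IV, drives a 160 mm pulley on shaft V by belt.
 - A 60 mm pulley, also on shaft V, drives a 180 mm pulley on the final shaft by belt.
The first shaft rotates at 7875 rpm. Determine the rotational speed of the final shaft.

4 rpm

the first shaft → shaft II (worm, 70/2): 7875 ÷ 35 = 225 rpm
shaft II → shaft III (gear mesh, 132/22): 225 ÷ 6 = 37.5 rpm
shaft III → shaft IV (belt, 300/120): 37.5 ÷ 2.5 = 15 rpm
shaft IV → shaft V (belt, 160/128): 15 ÷ 1.25 = 12 rpm
shaft V → the final shaft (belt, 180/60): 12 ÷ 3 = 4 rpm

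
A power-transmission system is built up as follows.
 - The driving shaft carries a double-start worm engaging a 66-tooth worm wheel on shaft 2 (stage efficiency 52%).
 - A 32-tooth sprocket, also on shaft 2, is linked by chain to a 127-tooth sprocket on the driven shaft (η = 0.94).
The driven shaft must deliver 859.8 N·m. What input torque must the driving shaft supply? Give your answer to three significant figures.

Overall ratio R = 33 × 3.9688 = 130.97; overall efficiency η = 0.52 × 0.94 = 0.4888.
Input torque = output torque / (R × η) = 859.8 / (130.97 × 0.4888) = 13.431 N·m.

13.4 N·m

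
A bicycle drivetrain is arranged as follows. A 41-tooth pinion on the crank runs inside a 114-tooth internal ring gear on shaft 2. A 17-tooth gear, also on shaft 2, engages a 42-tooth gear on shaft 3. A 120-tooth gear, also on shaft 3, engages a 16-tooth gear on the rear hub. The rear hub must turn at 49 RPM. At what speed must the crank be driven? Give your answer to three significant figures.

Overall ratio R = 2.7805 × 2.4706 × 0.13333 = 0.91593.
Required input speed = output speed × R = 49 × 0.91593 = 44.88 RPM.

44.9 RPM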